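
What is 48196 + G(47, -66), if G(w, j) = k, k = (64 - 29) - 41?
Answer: 48190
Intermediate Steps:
k = -6 (k = 35 - 41 = -6)
G(w, j) = -6
48196 + G(47, -66) = 48196 - 6 = 48190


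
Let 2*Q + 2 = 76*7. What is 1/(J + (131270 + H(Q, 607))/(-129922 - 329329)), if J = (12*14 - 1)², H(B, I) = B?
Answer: 459251/12807919604 ≈ 3.5857e-5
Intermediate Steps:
Q = 265 (Q = -1 + (76*7)/2 = -1 + (½)*532 = -1 + 266 = 265)
J = 27889 (J = (168 - 1)² = 167² = 27889)
1/(J + (131270 + H(Q, 607))/(-129922 - 329329)) = 1/(27889 + (131270 + 265)/(-129922 - 329329)) = 1/(27889 + 131535/(-459251)) = 1/(27889 + 131535*(-1/459251)) = 1/(27889 - 131535/459251) = 1/(12807919604/459251) = 459251/12807919604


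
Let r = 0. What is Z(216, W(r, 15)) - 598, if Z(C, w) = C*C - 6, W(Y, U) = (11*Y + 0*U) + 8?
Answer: 46052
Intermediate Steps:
W(Y, U) = 8 + 11*Y (W(Y, U) = (11*Y + 0) + 8 = 11*Y + 8 = 8 + 11*Y)
Z(C, w) = -6 + C**2 (Z(C, w) = C**2 - 6 = -6 + C**2)
Z(216, W(r, 15)) - 598 = (-6 + 216**2) - 598 = (-6 + 46656) - 598 = 46650 - 598 = 46052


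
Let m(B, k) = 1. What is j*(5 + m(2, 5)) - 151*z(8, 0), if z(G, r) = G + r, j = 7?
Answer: -1166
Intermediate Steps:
j*(5 + m(2, 5)) - 151*z(8, 0) = 7*(5 + 1) - 151*(8 + 0) = 7*6 - 151*8 = 42 - 1208 = -1166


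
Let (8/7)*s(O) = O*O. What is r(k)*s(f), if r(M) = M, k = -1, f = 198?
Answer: -68607/2 ≈ -34304.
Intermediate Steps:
s(O) = 7*O²/8 (s(O) = 7*(O*O)/8 = 7*O²/8)
r(k)*s(f) = -7*198²/8 = -7*39204/8 = -1*68607/2 = -68607/2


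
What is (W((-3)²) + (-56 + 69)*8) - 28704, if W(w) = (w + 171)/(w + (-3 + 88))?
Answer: -1344110/47 ≈ -28598.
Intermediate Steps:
W(w) = (171 + w)/(85 + w) (W(w) = (171 + w)/(w + 85) = (171 + w)/(85 + w))
(W((-3)²) + (-56 + 69)*8) - 28704 = ((171 + (-3)²)/(85 + (-3)²) + (-56 + 69)*8) - 28704 = ((171 + 9)/(85 + 9) + 13*8) - 28704 = (180/94 + 104) - 28704 = ((1/94)*180 + 104) - 28704 = (90/47 + 104) - 28704 = 4978/47 - 28704 = -1344110/47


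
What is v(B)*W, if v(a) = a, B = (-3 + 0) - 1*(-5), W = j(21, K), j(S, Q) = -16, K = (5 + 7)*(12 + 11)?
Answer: -32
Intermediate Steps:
K = 276 (K = 12*23 = 276)
W = -16
B = 2 (B = -3 + 5 = 2)
v(B)*W = 2*(-16) = -32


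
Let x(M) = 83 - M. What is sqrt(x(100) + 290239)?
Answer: 31*sqrt(302) ≈ 538.72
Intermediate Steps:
sqrt(x(100) + 290239) = sqrt((83 - 1*100) + 290239) = sqrt((83 - 100) + 290239) = sqrt(-17 + 290239) = sqrt(290222) = 31*sqrt(302)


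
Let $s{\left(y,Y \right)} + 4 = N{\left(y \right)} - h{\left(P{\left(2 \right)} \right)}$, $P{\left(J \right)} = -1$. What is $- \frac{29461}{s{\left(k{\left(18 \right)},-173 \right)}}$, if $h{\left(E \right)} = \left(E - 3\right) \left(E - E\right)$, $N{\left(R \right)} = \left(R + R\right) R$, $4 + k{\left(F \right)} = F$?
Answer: $- \frac{29461}{388} \approx -75.93$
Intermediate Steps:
$k{\left(F \right)} = -4 + F$
$N{\left(R \right)} = 2 R^{2}$ ($N{\left(R \right)} = 2 R R = 2 R^{2}$)
$h{\left(E \right)} = 0$ ($h{\left(E \right)} = \left(-3 + E\right) 0 = 0$)
$s{\left(y,Y \right)} = -4 + 2 y^{2}$ ($s{\left(y,Y \right)} = -4 + \left(2 y^{2} - 0\right) = -4 + \left(2 y^{2} + 0\right) = -4 + 2 y^{2}$)
$- \frac{29461}{s{\left(k{\left(18 \right)},-173 \right)}} = - \frac{29461}{-4 + 2 \left(-4 + 18\right)^{2}} = - \frac{29461}{-4 + 2 \cdot 14^{2}} = - \frac{29461}{-4 + 2 \cdot 196} = - \frac{29461}{-4 + 392} = - \frac{29461}{388}$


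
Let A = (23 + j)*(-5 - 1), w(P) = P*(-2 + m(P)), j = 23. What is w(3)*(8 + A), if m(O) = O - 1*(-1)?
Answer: -1608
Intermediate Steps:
m(O) = 1 + O (m(O) = O + 1 = 1 + O)
w(P) = P*(-1 + P) (w(P) = P*(-2 + (1 + P)) = P*(-1 + P))
A = -276 (A = (23 + 23)*(-5 - 1) = 46*(-6) = -276)
w(3)*(8 + A) = (3*(-1 + 3))*(8 - 276) = (3*2)*(-268) = 6*(-268) = -1608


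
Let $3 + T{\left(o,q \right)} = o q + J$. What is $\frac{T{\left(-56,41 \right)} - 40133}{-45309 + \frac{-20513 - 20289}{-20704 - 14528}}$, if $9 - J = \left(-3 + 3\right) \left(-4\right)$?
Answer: $\frac{747323568}{798142943} \approx 0.93633$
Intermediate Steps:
$J = 9$ ($J = 9 - \left(-3 + 3\right) \left(-4\right) = 9 - 0 \left(-4\right) = 9 - 0 = 9 + 0 = 9$)
$T{\left(o,q \right)} = 6 + o q$ ($T{\left(o,q \right)} = -3 + \left(o q + 9\right) = -3 + \left(9 + o q\right) = 6 + o q$)
$\frac{T{\left(-56,41 \right)} - 40133}{-45309 + \frac{-20513 - 20289}{-20704 - 14528}} = \frac{\left(6 - 2296\right) - 40133}{-45309 + \frac{-20513 - 20289}{-20704 - 14528}} = \frac{\left(6 - 2296\right) - 40133}{-45309 - \frac{40802}{-35232}} = \frac{-2290 - 40133}{-45309 - - \frac{20401}{17616}} = - \frac{42423}{-45309 + \frac{20401}{17616}} = - \frac{42423}{- \frac{798142943}{17616}} = \left(-42423\right) \left(- \frac{17616}{798142943}\right) = \frac{747323568}{798142943}$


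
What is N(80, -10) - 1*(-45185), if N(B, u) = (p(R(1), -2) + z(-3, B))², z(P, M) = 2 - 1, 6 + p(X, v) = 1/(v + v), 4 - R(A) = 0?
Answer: 723401/16 ≈ 45213.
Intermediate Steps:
R(A) = 4 (R(A) = 4 - 1*0 = 4 + 0 = 4)
p(X, v) = -6 + 1/(2*v) (p(X, v) = -6 + 1/(v + v) = -6 + 1/(2*v))
z(P, M) = 1
N(B, u) = 441/16 (N(B, u) = ((-6 + (½)/(-2)) + 1)² = ((-6 + (½)*(-½)) + 1)² = ((-6 - ¼) + 1)² = (-25/4 + 1)² = (-21/4)² = 441/16)
N(80, -10) - 1*(-45185) = 441/16 - 1*(-45185) = 441/16 + 45185 = 723401/16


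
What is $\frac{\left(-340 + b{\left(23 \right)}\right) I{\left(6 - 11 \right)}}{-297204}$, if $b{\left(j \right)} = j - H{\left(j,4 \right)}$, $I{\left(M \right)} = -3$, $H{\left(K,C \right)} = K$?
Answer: $- \frac{85}{24767} \approx -0.003432$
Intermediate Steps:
$b{\left(j \right)} = 0$ ($b{\left(j \right)} = j - j = 0$)
$\frac{\left(-340 + b{\left(23 \right)}\right) I{\left(6 - 11 \right)}}{-297204} = \frac{\left(-340 + 0\right) \left(-3\right)}{-297204} = \left(-340\right) \left(-3\right) \left(- \frac{1}{297204}\right) = 1020 \left(- \frac{1}{297204}\right) = - \frac{85}{24767}$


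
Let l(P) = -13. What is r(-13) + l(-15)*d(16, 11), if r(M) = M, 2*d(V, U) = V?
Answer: -117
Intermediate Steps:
d(V, U) = V/2
r(-13) + l(-15)*d(16, 11) = -13 - 13*16/2 = -13 - 13*8 = -13 - 104 = -117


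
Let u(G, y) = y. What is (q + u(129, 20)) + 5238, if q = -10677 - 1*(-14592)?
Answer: 9173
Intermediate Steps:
q = 3915 (q = -10677 + 14592 = 3915)
(q + u(129, 20)) + 5238 = (3915 + 20) + 5238 = 3935 + 5238 = 9173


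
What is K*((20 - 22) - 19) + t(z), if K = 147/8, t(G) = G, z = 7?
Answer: -3031/8 ≈ -378.88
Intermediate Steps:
K = 147/8 (K = 147*(⅛) = 147/8 ≈ 18.375)
K*((20 - 22) - 19) + t(z) = 147*((20 - 22) - 19)/8 + 7 = 147*(-2 - 19)/8 + 7 = (147/8)*(-21) + 7 = -3087/8 + 7 = -3031/8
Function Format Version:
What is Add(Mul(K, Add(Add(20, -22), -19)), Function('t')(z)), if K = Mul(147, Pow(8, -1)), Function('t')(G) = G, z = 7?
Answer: Rational(-3031, 8) ≈ -378.88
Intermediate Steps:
K = Rational(147, 8) (K = Mul(147, Rational(1, 8)) = Rational(147, 8) ≈ 18.375)
Add(Mul(K, Add(Add(20, -22), -19)), Function('t')(z)) = Add(Mul(Rational(147, 8), Add(Add(20, -22), -19)), 7) = Add(Mul(Rational(147, 8), Add(-2, -19)), 7) = Add(Mul(Rational(147, 8), -21), 7) = Add(Rational(-3087, 8), 7) = Rational(-3031, 8)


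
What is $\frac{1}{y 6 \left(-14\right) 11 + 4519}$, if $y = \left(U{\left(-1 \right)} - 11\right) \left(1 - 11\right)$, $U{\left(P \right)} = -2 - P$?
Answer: $- \frac{1}{106361} \approx -9.4019 \cdot 10^{-6}$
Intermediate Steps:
$y = 120$ ($y = \left(\left(-2 - -1\right) - 11\right) \left(1 - 11\right) = \left(\left(-2 + 1\right) - 11\right) \left(-10\right) = \left(-1 - 11\right) \left(-10\right) = \left(-12\right) \left(-10\right) = 120$)
$\frac{1}{y 6 \left(-14\right) 11 + 4519} = \frac{1}{120 \cdot 6 \left(-14\right) 11 + 4519} = \frac{1}{120 \left(\left(-84\right) 11\right) + 4519} = \frac{1}{120 \left(-924\right) + 4519} = \frac{1}{-110880 + 4519} = \frac{1}{-106361} = - \frac{1}{106361}$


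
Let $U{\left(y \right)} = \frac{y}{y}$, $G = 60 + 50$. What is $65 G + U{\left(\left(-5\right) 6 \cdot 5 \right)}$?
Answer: $7151$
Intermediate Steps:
$G = 110$
$U{\left(y \right)} = 1$
$65 G + U{\left(\left(-5\right) 6 \cdot 5 \right)} = 65 \cdot 110 + 1 = 7150 + 1 = 7151$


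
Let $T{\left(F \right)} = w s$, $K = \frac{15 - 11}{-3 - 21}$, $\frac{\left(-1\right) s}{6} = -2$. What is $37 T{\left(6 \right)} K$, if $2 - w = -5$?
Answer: $-518$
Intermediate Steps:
$s = 12$ ($s = \left(-6\right) \left(-2\right) = 12$)
$w = 7$ ($w = 2 - -5 = 2 + 5 = 7$)
$K = - \frac{1}{6}$ ($K = \frac{4}{-24} = 4 \left(- \frac{1}{24}\right) = - \frac{1}{6} \approx -0.16667$)
$T{\left(F \right)} = 84$ ($T{\left(F \right)} = 7 \cdot 12 = 84$)
$37 T{\left(6 \right)} K = 37 \cdot 84 \left(- \frac{1}{6}\right) = 3108 \left(- \frac{1}{6}\right) = -518$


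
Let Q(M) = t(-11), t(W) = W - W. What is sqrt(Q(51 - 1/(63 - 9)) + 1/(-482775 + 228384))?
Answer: I*sqrt(254391)/254391 ≈ 0.0019827*I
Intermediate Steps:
t(W) = 0
Q(M) = 0
sqrt(Q(51 - 1/(63 - 9)) + 1/(-482775 + 228384)) = sqrt(0 + 1/(-482775 + 228384)) = sqrt(0 + 1/(-254391)) = sqrt(0 - 1/254391) = sqrt(-1/254391) = I*sqrt(254391)/254391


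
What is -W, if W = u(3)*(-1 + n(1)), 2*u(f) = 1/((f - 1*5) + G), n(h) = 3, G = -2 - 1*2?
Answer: 1/6 ≈ 0.16667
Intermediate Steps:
G = -4 (G = -2 - 2 = -4)
u(f) = 1/(2*(-9 + f)) (u(f) = 1/(2*((f - 1*5) - 4)) = 1/(2*((f - 5) - 4)) = 1/(2*((-5 + f) - 4)) = 1/(2*(-9 + f)))
W = -1/6 (W = (1/(2*(-9 + 3)))*(-1 + 3) = ((1/2)/(-6))*2 = ((1/2)*(-1/6))*2 = -1/12*2 = -1/6 ≈ -0.16667)
-W = -1*(-1/6) = 1/6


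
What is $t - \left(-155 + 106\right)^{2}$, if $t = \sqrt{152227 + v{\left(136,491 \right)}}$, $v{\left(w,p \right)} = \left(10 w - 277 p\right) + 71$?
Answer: $-2401 + \sqrt{17651} \approx -2268.1$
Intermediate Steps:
$v{\left(w,p \right)} = 71 - 277 p + 10 w$ ($v{\left(w,p \right)} = \left(- 277 p + 10 w\right) + 71 = 71 - 277 p + 10 w$)
$t = \sqrt{17651}$ ($t = \sqrt{152227 + \left(71 - 136007 + 10 \cdot 136\right)} = \sqrt{152227 + \left(71 - 136007 + 1360\right)} = \sqrt{152227 - 134576} = \sqrt{17651} \approx 132.86$)
$t - \left(-155 + 106\right)^{2} = \sqrt{17651} - \left(-155 + 106\right)^{2} = \sqrt{17651} - \left(-49\right)^{2} = \sqrt{17651} - 2401 = -2401 + \sqrt{17651}$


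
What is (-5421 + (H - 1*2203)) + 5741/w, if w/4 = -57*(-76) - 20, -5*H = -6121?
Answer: -551890047/86240 ≈ -6399.5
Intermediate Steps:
H = 6121/5 (H = -1/5*(-6121) = 6121/5 ≈ 1224.2)
w = 17248 (w = 4*(-57*(-76) - 20) = 4*(4332 - 20) = 4*4312 = 17248)
(-5421 + (H - 1*2203)) + 5741/w = (-5421 + (6121/5 - 1*2203)) + 5741/17248 = (-5421 + (6121/5 - 2203)) + 5741*(1/17248) = (-5421 - 4894/5) + 5741/17248 = -31999/5 + 5741/17248 = -551890047/86240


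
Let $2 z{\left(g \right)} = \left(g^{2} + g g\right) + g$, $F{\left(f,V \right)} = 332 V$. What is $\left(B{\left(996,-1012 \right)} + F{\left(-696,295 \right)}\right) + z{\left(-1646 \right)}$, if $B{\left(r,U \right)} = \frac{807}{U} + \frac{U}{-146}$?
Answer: $\frac{207328497469}{73876} \approx 2.8064 \cdot 10^{6}$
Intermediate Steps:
$z{\left(g \right)} = g^{2} + \frac{g}{2}$ ($z{\left(g \right)} = \frac{\left(g^{2} + g g\right) + g}{2} = \frac{\left(g^{2} + g^{2}\right) + g}{2} = \frac{2 g^{2} + g}{2} = \frac{g + 2 g^{2}}{2} = g^{2} + \frac{g}{2}$)
$B{\left(r,U \right)} = \frac{807}{U} - \frac{U}{146}$ ($B{\left(r,U \right)} = \frac{807}{U} + U \left(- \frac{1}{146}\right) = \frac{807}{U} - \frac{U}{146}$)
$\left(B{\left(996,-1012 \right)} + F{\left(-696,295 \right)}\right) + z{\left(-1646 \right)} = \left(\left(\frac{807}{-1012} - - \frac{506}{73}\right) + 332 \cdot 295\right) - 1646 \left(\frac{1}{2} - 1646\right) = \left(\left(807 \left(- \frac{1}{1012}\right) + \frac{506}{73}\right) + 97940\right) - -2708493 = \left(\left(- \frac{807}{1012} + \frac{506}{73}\right) + 97940\right) + 2708493 = \left(\frac{453161}{73876} + 97940\right) + 2708493 = \frac{7235868601}{73876} + 2708493 = \frac{207328497469}{73876}$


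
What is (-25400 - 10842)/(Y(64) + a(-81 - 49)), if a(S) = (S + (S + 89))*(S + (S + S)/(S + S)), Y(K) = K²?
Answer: -36242/26155 ≈ -1.3857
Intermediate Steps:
a(S) = (1 + S)*(89 + 2*S) (a(S) = (S + (89 + S))*(S + (2*S)/((2*S))) = (89 + 2*S)*(S + (2*S)*(1/(2*S))) = (89 + 2*S)*(S + 1) = (89 + 2*S)*(1 + S) = (1 + S)*(89 + 2*S))
(-25400 - 10842)/(Y(64) + a(-81 - 49)) = (-25400 - 10842)/(64² + (89 + 2*(-81 - 49)² + 91*(-81 - 49))) = -36242/(4096 + (89 + 2*(-130)² + 91*(-130))) = -36242/(4096 + (89 + 2*16900 - 11830)) = -36242/(4096 + (89 + 33800 - 11830)) = -36242/(4096 + 22059) = -36242/26155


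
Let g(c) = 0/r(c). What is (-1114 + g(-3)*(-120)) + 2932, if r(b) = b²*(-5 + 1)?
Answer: 1818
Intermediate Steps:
r(b) = -4*b² (r(b) = b²*(-4) = -4*b²)
g(c) = 0 (g(c) = 0/((-4*c²)) = 0*(-1/(4*c²)) = 0)
(-1114 + g(-3)*(-120)) + 2932 = (-1114 + 0*(-120)) + 2932 = (-1114 + 0) + 2932 = -1114 + 2932 = 1818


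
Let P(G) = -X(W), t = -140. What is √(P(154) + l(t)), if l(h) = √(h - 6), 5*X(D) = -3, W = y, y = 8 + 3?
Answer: √(15 + 25*I*√146)/5 ≈ 2.5197 + 2.3977*I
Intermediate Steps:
y = 11
W = 11
X(D) = -⅗ (X(D) = (⅕)*(-3) = -⅗)
l(h) = √(-6 + h)
P(G) = ⅗ (P(G) = -1*(-⅗) = ⅗)
√(P(154) + l(t)) = √(⅗ + √(-6 - 140)) = √(⅗ + √(-146)) = √(⅗ + I*√146)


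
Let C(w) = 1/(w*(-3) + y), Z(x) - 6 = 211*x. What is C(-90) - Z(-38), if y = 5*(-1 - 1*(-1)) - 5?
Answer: 2123181/265 ≈ 8012.0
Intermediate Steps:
y = -5 (y = 5*(-1 + 1) - 5 = 5*0 - 5 = 0 - 5 = -5)
Z(x) = 6 + 211*x
C(w) = 1/(-5 - 3*w) (C(w) = 1/(w*(-3) - 5) = 1/(-3*w - 5) = 1/(-5 - 3*w))
C(-90) - Z(-38) = -1/(5 + 3*(-90)) - (6 + 211*(-38)) = -1/(5 - 270) - (6 - 8018) = -1/(-265) - 1*(-8012) = -1*(-1/265) + 8012 = 1/265 + 8012 = 2123181/265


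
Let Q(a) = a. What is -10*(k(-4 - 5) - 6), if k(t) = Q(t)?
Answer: 150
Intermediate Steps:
k(t) = t
-10*(k(-4 - 5) - 6) = -10*((-4 - 5) - 6) = -10*(-9 - 6) = -10*(-15) = 150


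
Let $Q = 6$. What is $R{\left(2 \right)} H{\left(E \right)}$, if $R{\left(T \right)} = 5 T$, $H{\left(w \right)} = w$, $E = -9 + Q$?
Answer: $-30$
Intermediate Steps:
$E = -3$ ($E = -9 + 6 = -3$)
$R{\left(2 \right)} H{\left(E \right)} = 5 \cdot 2 \left(-3\right) = 10 \left(-3\right) = -30$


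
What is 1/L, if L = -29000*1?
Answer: -1/29000 ≈ -3.4483e-5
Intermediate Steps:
L = -29000
1/L = 1/(-29000) = -1/29000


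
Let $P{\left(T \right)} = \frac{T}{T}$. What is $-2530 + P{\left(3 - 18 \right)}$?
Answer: $-2529$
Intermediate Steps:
$P{\left(T \right)} = 1$
$-2530 + P{\left(3 - 18 \right)} = -2530 + 1 = -2529$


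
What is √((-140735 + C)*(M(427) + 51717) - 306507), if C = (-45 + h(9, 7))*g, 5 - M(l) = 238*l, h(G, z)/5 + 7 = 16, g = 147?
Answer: √7022932933 ≈ 83803.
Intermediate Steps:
h(G, z) = 45 (h(G, z) = -35 + 5*16 = -35 + 80 = 45)
M(l) = 5 - 238*l
C = 0 (C = (-45 + 45)*147 = 0*147 = 0)
√((-140735 + C)*(M(427) + 51717) - 306507) = √((-140735 + 0)*((5 - 238*427) + 51717) - 306507) = √(-140735*((5 - 101626) + 51717) - 306507) = √(-140735*(-101621 + 51717) - 306507) = √(-140735*(-49904) - 306507) = √(7023239440 - 306507) = √7022932933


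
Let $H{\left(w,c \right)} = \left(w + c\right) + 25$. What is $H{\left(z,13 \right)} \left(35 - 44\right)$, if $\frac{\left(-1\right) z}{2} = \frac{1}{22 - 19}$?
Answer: $-336$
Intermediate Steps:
$z = - \frac{2}{3}$ ($z = - \frac{2}{22 - 19} = - \frac{2}{3} \approx -0.66667$)
$H{\left(w,c \right)} = 25 + c + w$ ($H{\left(w,c \right)} = \left(c + w\right) + 25 = 25 + c + w$)
$H{\left(z,13 \right)} \left(35 - 44\right) = \left(25 + 13 - \frac{2}{3}\right) \left(35 - 44\right) = \frac{112}{3} \left(-9\right) = -336$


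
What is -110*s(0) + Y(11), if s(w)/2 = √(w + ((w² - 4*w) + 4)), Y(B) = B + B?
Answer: -418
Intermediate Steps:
Y(B) = 2*B
s(w) = 2*√(4 + w² - 3*w) (s(w) = 2*√(w + ((w² - 4*w) + 4)) = 2*√(w + (4 + w² - 4*w)) = 2*√(4 + w² - 3*w))
-110*s(0) + Y(11) = -220*√(4 + 0² - 3*0) + 2*11 = -220*√(4 + 0 + 0) + 22 = -220*√4 + 22 = -220*2 + 22 = -110*4 + 22 = -440 + 22 = -418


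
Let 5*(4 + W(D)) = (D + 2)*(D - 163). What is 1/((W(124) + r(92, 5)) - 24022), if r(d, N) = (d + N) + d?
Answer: -5/124099 ≈ -4.0290e-5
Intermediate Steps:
r(d, N) = N + 2*d (r(d, N) = (N + d) + d = N + 2*d)
W(D) = -4 + (-163 + D)*(2 + D)/5 (W(D) = -4 + ((D + 2)*(D - 163))/5 = -4 + ((2 + D)*(-163 + D))/5 = -4 + ((-163 + D)*(2 + D))/5 = -4 + (-163 + D)*(2 + D)/5)
1/((W(124) + r(92, 5)) - 24022) = 1/(((-346/5 - 161/5*124 + (⅕)*124²) + (5 + 2*92)) - 24022) = 1/(((-346/5 - 19964/5 + (⅕)*15376) + (5 + 184)) - 24022) = 1/(((-346/5 - 19964/5 + 15376/5) + 189) - 24022) = 1/((-4934/5 + 189) - 24022) = 1/(-3989/5 - 24022) = 1/(-124099/5) = -5/124099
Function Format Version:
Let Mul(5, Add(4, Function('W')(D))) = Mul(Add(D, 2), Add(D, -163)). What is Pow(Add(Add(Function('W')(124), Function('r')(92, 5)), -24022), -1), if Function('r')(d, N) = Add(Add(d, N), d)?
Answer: Rational(-5, 124099) ≈ -4.0290e-5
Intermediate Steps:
Function('r')(d, N) = Add(N, Mul(2, d)) (Function('r')(d, N) = Add(Add(N, d), d) = Add(N, Mul(2, d)))
Function('W')(D) = Add(-4, Mul(Rational(1, 5), Add(-163, D), Add(2, D))) (Function('W')(D) = Add(-4, Mul(Rational(1, 5), Mul(Add(D, 2), Add(D, -163)))) = Add(-4, Mul(Rational(1, 5), Mul(Add(2, D), Add(-163, D)))) = Add(-4, Mul(Rational(1, 5), Mul(Add(-163, D), Add(2, D)))) = Add(-4, Mul(Rational(1, 5), Add(-163, D), Add(2, D))))
Pow(Add(Add(Function('W')(124), Function('r')(92, 5)), -24022), -1) = Pow(Add(Add(Add(Rational(-346, 5), Mul(Rational(-161, 5), 124), Mul(Rational(1, 5), Pow(124, 2))), Add(5, Mul(2, 92))), -24022), -1) = Pow(Add(Add(Add(Rational(-346, 5), Rational(-19964, 5), Mul(Rational(1, 5), 15376)), Add(5, 184)), -24022), -1) = Pow(Add(Add(Add(Rational(-346, 5), Rational(-19964, 5), Rational(15376, 5)), 189), -24022), -1) = Pow(Add(Add(Rational(-4934, 5), 189), -24022), -1) = Pow(Add(Rational(-3989, 5), -24022), -1) = Pow(Rational(-124099, 5), -1) = Rational(-5, 124099)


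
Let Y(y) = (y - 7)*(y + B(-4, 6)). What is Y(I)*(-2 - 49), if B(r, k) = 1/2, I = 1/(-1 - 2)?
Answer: 187/3 ≈ 62.333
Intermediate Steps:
I = -⅓ (I = 1/(-3) = -⅓ ≈ -0.33333)
B(r, k) = ½ (B(r, k) = 1*(½) = ½)
Y(y) = (½ + y)*(-7 + y) (Y(y) = (y - 7)*(y + ½) = (-7 + y)*(½ + y) = (½ + y)*(-7 + y))
Y(I)*(-2 - 49) = (-7/2 + (-⅓)² - 13/2*(-⅓))*(-2 - 49) = (-7/2 + ⅑ + 13/6)*(-51) = -11/9*(-51) = 187/3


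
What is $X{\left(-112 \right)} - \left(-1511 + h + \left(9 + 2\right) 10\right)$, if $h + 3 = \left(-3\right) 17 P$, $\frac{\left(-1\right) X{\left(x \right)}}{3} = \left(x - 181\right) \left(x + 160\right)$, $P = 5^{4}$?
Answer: $75471$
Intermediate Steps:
$P = 625$
$X{\left(x \right)} = - 3 \left(-181 + x\right) \left(160 + x\right)$ ($X{\left(x \right)} = - 3 \left(x - 181\right) \left(x + 160\right) = - 3 \left(-181 + x\right) \left(160 + x\right)$)
$h = -31878$ ($h = -3 + \left(-3\right) 17 \cdot 625 = -3 - 31875 = -31878$)
$X{\left(-112 \right)} - \left(-1511 + h + \left(9 + 2\right) 10\right) = \left(86880 - 3 \left(-112\right)^{2} + 63 \left(-112\right)\right) + \left(1511 - \left(-31878 + \left(9 + 2\right) 10\right)\right) = \left(86880 - 37632 - 7056\right) + \left(1511 - \left(-31878 + 11 \cdot 10\right)\right) = \left(86880 - 37632 - 7056\right) + \left(1511 - \left(-31878 + 110\right)\right) = 42192 + \left(1511 - -31768\right) = 42192 + \left(1511 + 31768\right) = 42192 + 33279 = 75471$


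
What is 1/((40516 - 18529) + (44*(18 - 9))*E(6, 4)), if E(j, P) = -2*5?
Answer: 1/18027 ≈ 5.5472e-5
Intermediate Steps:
E(j, P) = -10
1/((40516 - 18529) + (44*(18 - 9))*E(6, 4)) = 1/((40516 - 18529) + (44*(18 - 9))*(-10)) = 1/(21987 + (44*9)*(-10)) = 1/(21987 + 396*(-10)) = 1/(21987 - 3960) = 1/18027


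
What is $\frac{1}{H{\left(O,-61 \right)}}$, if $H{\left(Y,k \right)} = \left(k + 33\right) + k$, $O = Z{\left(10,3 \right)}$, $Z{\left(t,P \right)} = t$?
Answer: $- \frac{1}{89} \approx -0.011236$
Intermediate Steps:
$O = 10$
$H{\left(Y,k \right)} = 33 + 2 k$ ($H{\left(Y,k \right)} = \left(33 + k\right) + k = 33 + 2 k$)
$\frac{1}{H{\left(O,-61 \right)}} = \frac{1}{33 + 2 \left(-61\right)} = \frac{1}{33 - 122} = \frac{1}{-89} = - \frac{1}{89}$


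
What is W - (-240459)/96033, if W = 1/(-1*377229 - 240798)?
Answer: 49536686120/19783662297 ≈ 2.5039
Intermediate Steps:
W = -1/618027 (W = 1/(-377229 - 240798) = 1/(-618027) = -1/618027 ≈ -1.6181e-6)
W - (-240459)/96033 = -1/618027 - (-240459)/96033 = -1/618027 - 1*(-80153/32011) = -1/618027 + 80153/32011 = 49536686120/19783662297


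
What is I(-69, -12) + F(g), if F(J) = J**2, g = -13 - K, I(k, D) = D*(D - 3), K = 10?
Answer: 709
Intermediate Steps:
I(k, D) = D*(-3 + D)
g = -23 (g = -13 - 1*10 = -13 - 10 = -23)
I(-69, -12) + F(g) = -12*(-3 - 12) + (-23)**2 = -12*(-15) + 529 = 180 + 529 = 709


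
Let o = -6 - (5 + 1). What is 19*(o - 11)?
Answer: -437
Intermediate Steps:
o = -12 (o = -6 - 1*6 = -6 - 6 = -12)
19*(o - 11) = 19*(-12 - 11) = 19*(-23) = -437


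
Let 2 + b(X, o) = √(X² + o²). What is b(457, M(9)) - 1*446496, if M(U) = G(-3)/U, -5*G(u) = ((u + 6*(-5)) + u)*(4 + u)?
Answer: -446498 + √5221241/5 ≈ -4.4604e+5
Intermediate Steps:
G(u) = -(-30 + 2*u)*(4 + u)/5 (G(u) = -((u + 6*(-5)) + u)*(4 + u)/5 = -((u - 30) + u)*(4 + u)/5 = -((-30 + u) + u)*(4 + u)/5 = -(-30 + 2*u)*(4 + u)/5)
M(U) = 36/(5*U) (M(U) = (24 - ⅖*(-3)² + (22/5)*(-3))/U = (24 - ⅖*9 - 66/5)/U = (24 - 18/5 - 66/5)/U = 36/(5*U))
b(X, o) = -2 + √(X² + o²)
b(457, M(9)) - 1*446496 = (-2 + √(457² + ((36/5)/9)²)) - 1*446496 = (-2 + √(208849 + ((36/5)*(⅑))²)) - 446496 = (-2 + √(208849 + (⅘)²)) - 446496 = (-2 + √(208849 + 16/25)) - 446496 = (-2 + √(5221241/25)) - 446496 = (-2 + √5221241/5) - 446496 = -446498 + √5221241/5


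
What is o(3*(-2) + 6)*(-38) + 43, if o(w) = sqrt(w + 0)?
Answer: 43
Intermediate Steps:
o(w) = sqrt(w)
o(3*(-2) + 6)*(-38) + 43 = sqrt(3*(-2) + 6)*(-38) + 43 = sqrt(-6 + 6)*(-38) + 43 = sqrt(0)*(-38) + 43 = 0*(-38) + 43 = 0 + 43 = 43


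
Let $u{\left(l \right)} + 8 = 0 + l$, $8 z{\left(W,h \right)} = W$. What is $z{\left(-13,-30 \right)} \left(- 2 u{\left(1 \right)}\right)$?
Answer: $- \frac{91}{4} \approx -22.75$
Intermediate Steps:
$z{\left(W,h \right)} = \frac{W}{8}$
$u{\left(l \right)} = -8 + l$ ($u{\left(l \right)} = -8 + \left(0 + l\right) = -8 + l$)
$z{\left(-13,-30 \right)} \left(- 2 u{\left(1 \right)}\right) = \frac{1}{8} \left(-13\right) \left(- 2 \left(-8 + 1\right)\right) = - \frac{13 \left(\left(-2\right) \left(-7\right)\right)}{8} = \left(- \frac{13}{8}\right) 14 = - \frac{91}{4}$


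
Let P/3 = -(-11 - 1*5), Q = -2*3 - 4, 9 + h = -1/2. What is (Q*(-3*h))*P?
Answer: -13680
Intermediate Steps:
h = -19/2 (h = -9 - 1/2 = -19/2 ≈ -9.5000)
Q = -10 (Q = -6 - 4 = -10)
P = 48 (P = 3*(-(-11 - 1*5)) = 3*(-(-11 - 5)) = 3*(-1*(-16)) = 3*16 = 48)
(Q*(-3*h))*P = -(-30)*(-19)/2*48 = -10*57/2*48 = -285*48 = -13680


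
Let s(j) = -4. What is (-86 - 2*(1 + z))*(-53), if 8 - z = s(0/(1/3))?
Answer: 5936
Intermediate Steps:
z = 12 (z = 8 - 1*(-4) = 8 + 4 = 12)
(-86 - 2*(1 + z))*(-53) = (-86 - 2*(1 + 12))*(-53) = (-86 - 2*13)*(-53) = (-86 - 26)*(-53) = -112*(-53) = 5936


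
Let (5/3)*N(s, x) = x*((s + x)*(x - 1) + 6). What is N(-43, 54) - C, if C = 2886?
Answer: 80988/5 ≈ 16198.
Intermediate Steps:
N(s, x) = 3*x*(6 + (-1 + x)*(s + x))/5 (N(s, x) = 3*(x*((s + x)*(x - 1) + 6))/5 = 3*(x*((s + x)*(-1 + x) + 6))/5 = 3*(x*((-1 + x)*(s + x) + 6))/5 = 3*(x*(6 + (-1 + x)*(s + x)))/5 = 3*x*(6 + (-1 + x)*(s + x))/5)
N(-43, 54) - C = (⅗)*54*(6 + 54² - 1*(-43) - 1*54 - 43*54) - 1*2886 = (⅗)*54*(6 + 2916 + 43 - 54 - 2322) - 2886 = (⅗)*54*589 - 2886 = 95418/5 - 2886 = 80988/5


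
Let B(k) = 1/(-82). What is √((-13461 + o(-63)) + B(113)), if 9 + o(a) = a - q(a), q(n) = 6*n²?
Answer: I*√251121310/82 ≈ 193.25*I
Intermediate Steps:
o(a) = -9 + a - 6*a² (o(a) = -9 + (a - 6*a²) = -9 + a - 6*a²)
B(k) = -1/82
√((-13461 + o(-63)) + B(113)) = √((-13461 + (-9 - 63 - 6*(-63)²)) - 1/82) = √((-13461 + (-9 - 63 - 6*3969)) - 1/82) = √((-13461 + (-9 - 63 - 23814)) - 1/82) = √((-13461 - 23886) - 1/82) = √(-37347 - 1/82) = √(-3062455/82) = I*√251121310/82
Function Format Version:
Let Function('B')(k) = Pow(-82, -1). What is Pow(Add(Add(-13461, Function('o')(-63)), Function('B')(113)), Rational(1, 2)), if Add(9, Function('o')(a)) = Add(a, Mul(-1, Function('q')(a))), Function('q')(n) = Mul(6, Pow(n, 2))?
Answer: Mul(Rational(1, 82), I, Pow(251121310, Rational(1, 2))) ≈ Mul(193.25, I)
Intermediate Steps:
Function('o')(a) = Add(-9, a, Mul(-6, Pow(a, 2))) (Function('o')(a) = Add(-9, Add(a, Mul(-1, Mul(6, Pow(a, 2))))) = Add(-9, Add(a, Mul(-6, Pow(a, 2)))) = Add(-9, a, Mul(-6, Pow(a, 2))))
Function('B')(k) = Rational(-1, 82)
Pow(Add(Add(-13461, Function('o')(-63)), Function('B')(113)), Rational(1, 2)) = Pow(Add(Add(-13461, Add(-9, -63, Mul(-6, Pow(-63, 2)))), Rational(-1, 82)), Rational(1, 2)) = Pow(Add(Add(-13461, Add(-9, -63, Mul(-6, 3969))), Rational(-1, 82)), Rational(1, 2)) = Pow(Add(Add(-13461, Add(-9, -63, -23814)), Rational(-1, 82)), Rational(1, 2)) = Pow(Add(Add(-13461, -23886), Rational(-1, 82)), Rational(1, 2)) = Pow(Add(-37347, Rational(-1, 82)), Rational(1, 2)) = Pow(Rational(-3062455, 82), Rational(1, 2)) = Mul(Rational(1, 82), I, Pow(251121310, Rational(1, 2)))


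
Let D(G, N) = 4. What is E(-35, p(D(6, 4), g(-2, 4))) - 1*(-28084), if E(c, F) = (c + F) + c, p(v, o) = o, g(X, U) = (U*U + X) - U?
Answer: 28024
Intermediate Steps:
g(X, U) = X + U**2 - U (g(X, U) = (U**2 + X) - U = (X + U**2) - U = X + U**2 - U)
E(c, F) = F + 2*c (E(c, F) = (F + c) + c = F + 2*c)
E(-35, p(D(6, 4), g(-2, 4))) - 1*(-28084) = ((-2 + 4**2 - 1*4) + 2*(-35)) - 1*(-28084) = ((-2 + 16 - 4) - 70) + 28084 = (10 - 70) + 28084 = -60 + 28084 = 28024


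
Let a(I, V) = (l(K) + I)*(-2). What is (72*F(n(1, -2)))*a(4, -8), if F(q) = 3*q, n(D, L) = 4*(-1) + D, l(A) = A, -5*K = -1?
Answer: 27216/5 ≈ 5443.2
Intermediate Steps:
K = ⅕ (K = -⅕*(-1) = ⅕ ≈ 0.20000)
a(I, V) = -⅖ - 2*I (a(I, V) = (⅕ + I)*(-2) = -⅖ - 2*I)
n(D, L) = -4 + D
(72*F(n(1, -2)))*a(4, -8) = (72*(3*(-4 + 1)))*(-⅖ - 2*4) = (72*(3*(-3)))*(-⅖ - 8) = (72*(-9))*(-42/5) = -648*(-42/5) = 27216/5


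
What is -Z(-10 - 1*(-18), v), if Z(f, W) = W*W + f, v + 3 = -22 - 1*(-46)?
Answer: -449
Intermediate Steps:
v = 21 (v = -3 + (-22 - 1*(-46)) = -3 + (-22 + 46) = -3 + 24 = 21)
Z(f, W) = f + W² (Z(f, W) = W² + f = f + W²)
-Z(-10 - 1*(-18), v) = -((-10 - 1*(-18)) + 21²) = -((-10 + 18) + 441) = -(8 + 441) = -1*449 = -449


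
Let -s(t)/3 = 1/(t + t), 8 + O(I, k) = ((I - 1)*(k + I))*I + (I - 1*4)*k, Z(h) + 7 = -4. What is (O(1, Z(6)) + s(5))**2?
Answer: 61009/100 ≈ 610.09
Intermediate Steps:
Z(h) = -11 (Z(h) = -7 - 4 = -11)
O(I, k) = -8 + k*(-4 + I) + I*(-1 + I)*(I + k) (O(I, k) = -8 + (((I - 1)*(k + I))*I + (I - 1*4)*k) = -8 + (((-1 + I)*(I + k))*I + (I - 4)*k) = -8 + (I*(-1 + I)*(I + k) + (-4 + I)*k) = -8 + (I*(-1 + I)*(I + k) + k*(-4 + I)) = -8 + (k*(-4 + I) + I*(-1 + I)*(I + k)) = -8 + k*(-4 + I) + I*(-1 + I)*(I + k))
s(t) = -3/(2*t) (s(t) = -3/(t + t) = -3*1/(2*t) = -3/(2*t))
(O(1, Z(6)) + s(5))**2 = ((-8 + 1**3 - 1*1**2 - 4*(-11) - 11*1**2) - 3/2/5)**2 = ((-8 + 1 - 1*1 + 44 - 11*1) - 3/2*1/5)**2 = ((-8 + 1 - 1 + 44 - 11) - 3/10)**2 = (25 - 3/10)**2 = (247/10)**2 = 61009/100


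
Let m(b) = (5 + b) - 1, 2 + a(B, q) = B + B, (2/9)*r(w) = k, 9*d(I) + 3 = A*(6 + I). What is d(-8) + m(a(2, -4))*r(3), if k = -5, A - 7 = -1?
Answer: -410/3 ≈ -136.67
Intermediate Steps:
A = 6 (A = 7 - 1 = 6)
d(I) = 11/3 + 2*I/3 (d(I) = -⅓ + (6*(6 + I))/9 = -⅓ + (36 + 6*I)/9 = -⅓ + (4 + 2*I/3) = 11/3 + 2*I/3)
r(w) = -45/2 (r(w) = (9/2)*(-5) = -45/2)
a(B, q) = -2 + 2*B (a(B, q) = -2 + (B + B) = -2 + 2*B)
m(b) = 4 + b
d(-8) + m(a(2, -4))*r(3) = (11/3 + (⅔)*(-8)) + (4 + (-2 + 2*2))*(-45/2) = (11/3 - 16/3) + (4 + (-2 + 4))*(-45/2) = -5/3 + (4 + 2)*(-45/2) = -5/3 + 6*(-45/2) = -5/3 - 135 = -410/3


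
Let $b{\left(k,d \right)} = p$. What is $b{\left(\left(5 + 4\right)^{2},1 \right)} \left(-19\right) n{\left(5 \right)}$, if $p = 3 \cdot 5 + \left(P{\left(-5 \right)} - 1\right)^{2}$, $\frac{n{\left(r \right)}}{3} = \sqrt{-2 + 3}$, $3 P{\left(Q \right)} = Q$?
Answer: $- \frac{3781}{3} \approx -1260.3$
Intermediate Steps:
$P{\left(Q \right)} = \frac{Q}{3}$
$n{\left(r \right)} = 3$ ($n{\left(r \right)} = 3 \sqrt{-2 + 3} = 3 \sqrt{1} = 3 \cdot 1 = 3$)
$p = \frac{199}{9}$ ($p = 3 \cdot 5 + \left(\frac{1}{3} \left(-5\right) - 1\right)^{2} = 15 + \left(- \frac{5}{3} - 1\right)^{2} = 15 + \left(- \frac{8}{3}\right)^{2} = 15 + \frac{64}{9} = \frac{199}{9} \approx 22.111$)
$b{\left(k,d \right)} = \frac{199}{9}$
$b{\left(\left(5 + 4\right)^{2},1 \right)} \left(-19\right) n{\left(5 \right)} = \frac{199}{9} \left(-19\right) 3 = \left(- \frac{3781}{9}\right) 3 = - \frac{3781}{3}$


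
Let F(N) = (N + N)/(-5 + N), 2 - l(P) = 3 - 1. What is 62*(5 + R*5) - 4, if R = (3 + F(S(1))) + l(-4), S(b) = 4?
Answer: -1244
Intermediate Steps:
l(P) = 0 (l(P) = 2 - (3 - 1) = 2 - 1*2 = 2 - 2 = 0)
F(N) = 2*N/(-5 + N) (F(N) = (2*N)/(-5 + N) = 2*N/(-5 + N))
R = -5 (R = (3 + 2*4/(-5 + 4)) + 0 = (3 + 2*4/(-1)) + 0 = (3 + 2*4*(-1)) + 0 = (3 - 8) + 0 = -5 + 0 = -5)
62*(5 + R*5) - 4 = 62*(5 - 5*5) - 4 = 62*(5 - 25) - 4 = 62*(-20) - 4 = -1240 - 4 = -1244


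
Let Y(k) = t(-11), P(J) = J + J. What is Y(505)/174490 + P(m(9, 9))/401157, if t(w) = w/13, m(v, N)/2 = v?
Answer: 8583177/101108056010 ≈ 8.4891e-5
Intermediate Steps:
m(v, N) = 2*v
P(J) = 2*J
t(w) = w/13 (t(w) = w*(1/13) = w/13)
Y(k) = -11/13 (Y(k) = (1/13)*(-11) = -11/13)
Y(505)/174490 + P(m(9, 9))/401157 = -11/13/174490 + (2*(2*9))/401157 = -11/13*1/174490 + (2*18)*(1/401157) = -11/2268370 + 36*(1/401157) = -11/2268370 + 4/44573 = 8583177/101108056010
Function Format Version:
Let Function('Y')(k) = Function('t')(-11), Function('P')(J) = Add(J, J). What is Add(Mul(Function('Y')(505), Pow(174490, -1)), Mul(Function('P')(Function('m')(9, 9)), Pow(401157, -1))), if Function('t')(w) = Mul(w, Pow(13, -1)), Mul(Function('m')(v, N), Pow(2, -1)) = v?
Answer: Rational(8583177, 101108056010) ≈ 8.4891e-5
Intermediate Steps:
Function('m')(v, N) = Mul(2, v)
Function('P')(J) = Mul(2, J)
Function('t')(w) = Mul(Rational(1, 13), w) (Function('t')(w) = Mul(w, Rational(1, 13)) = Mul(Rational(1, 13), w))
Function('Y')(k) = Rational(-11, 13) (Function('Y')(k) = Mul(Rational(1, 13), -11) = Rational(-11, 13))
Add(Mul(Function('Y')(505), Pow(174490, -1)), Mul(Function('P')(Function('m')(9, 9)), Pow(401157, -1))) = Add(Mul(Rational(-11, 13), Pow(174490, -1)), Mul(Mul(2, Mul(2, 9)), Pow(401157, -1))) = Add(Mul(Rational(-11, 13), Rational(1, 174490)), Mul(Mul(2, 18), Rational(1, 401157))) = Add(Rational(-11, 2268370), Mul(36, Rational(1, 401157))) = Add(Rational(-11, 2268370), Rational(4, 44573)) = Rational(8583177, 101108056010)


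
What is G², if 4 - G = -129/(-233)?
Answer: 644809/54289 ≈ 11.877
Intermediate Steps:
G = 803/233 (G = 4 - (-129)/(-233) = 4 - (-129)*(-1)/233 = 4 - 1*129/233 = 4 - 129/233 = 803/233 ≈ 3.4464)
G² = (803/233)² = 644809/54289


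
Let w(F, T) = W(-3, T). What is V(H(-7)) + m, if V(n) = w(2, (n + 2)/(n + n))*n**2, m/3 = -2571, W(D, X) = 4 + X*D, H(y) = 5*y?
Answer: -9091/2 ≈ -4545.5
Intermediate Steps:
W(D, X) = 4 + D*X
w(F, T) = 4 - 3*T
m = -7713 (m = 3*(-2571) = -7713)
V(n) = n**2*(4 - 3*(2 + n)/(2*n)) (V(n) = (4 - 3*(n + 2)/(n + n))*n**2 = (4 - 3*(2 + n)/(2*n))*n**2 = n**2*(4 - 3*(2 + n)/(2*n)))
V(H(-7)) + m = (5*(-7))*(-6 + 5*(5*(-7)))/2 - 7713 = (1/2)*(-35)*(-6 + 5*(-35)) - 7713 = (1/2)*(-35)*(-6 - 175) - 7713 = (1/2)*(-35)*(-181) - 7713 = 6335/2 - 7713 = -9091/2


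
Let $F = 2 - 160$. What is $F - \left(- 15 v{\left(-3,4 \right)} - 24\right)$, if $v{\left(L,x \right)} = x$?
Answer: $-74$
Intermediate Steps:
$F = -158$ ($F = 2 - 160 = -158$)
$F - \left(- 15 v{\left(-3,4 \right)} - 24\right) = -158 - \left(\left(-15\right) 4 - 24\right) = -158 - \left(-60 - 24\right) = -158 - -84 = -158 + 84 = -74$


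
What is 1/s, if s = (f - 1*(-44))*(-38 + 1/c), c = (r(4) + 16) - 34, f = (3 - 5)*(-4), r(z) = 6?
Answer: -3/5941 ≈ -0.00050497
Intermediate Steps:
f = 8 (f = -2*(-4) = 8)
c = -12 (c = (6 + 16) - 34 = 22 - 34 = -12)
s = -5941/3 (s = (8 - 1*(-44))*(-38 + 1/(-12)) = (8 + 44)*(-38 - 1/12) = 52*(-457/12) = -5941/3 ≈ -1980.3)
1/s = 1/(-5941/3) = -3/5941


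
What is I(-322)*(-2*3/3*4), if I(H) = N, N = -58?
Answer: 464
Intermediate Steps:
I(H) = -58
I(-322)*(-2*3/3*4) = -(-116)*(3/3)*4 = -(-116)*(3*(1/3))*4 = -(-116)*1*4 = -(-116)*4 = -58*(-8) = 464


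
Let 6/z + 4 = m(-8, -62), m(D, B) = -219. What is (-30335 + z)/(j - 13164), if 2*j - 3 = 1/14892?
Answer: 201480152424/87423113477 ≈ 2.3047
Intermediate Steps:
z = -6/223 (z = 6/(-4 - 219) = 6/(-223) = 6*(-1/223) = -6/223 ≈ -0.026906)
j = 44677/29784 (j = 3/2 + (½)/14892 = 3/2 + (½)*(1/14892) = 3/2 + 1/29784 = 44677/29784 ≈ 1.5000)
(-30335 + z)/(j - 13164) = (-30335 - 6/223)/(44677/29784 - 13164) = -6764711/(223*(-392031899/29784)) = -6764711/223*(-29784/392031899) = 201480152424/87423113477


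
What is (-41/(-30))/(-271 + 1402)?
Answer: 41/33930 ≈ 0.0012084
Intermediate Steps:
(-41/(-30))/(-271 + 1402) = (-41*(-1/30))/1131 = (1/1131)*(41/30) = 41/33930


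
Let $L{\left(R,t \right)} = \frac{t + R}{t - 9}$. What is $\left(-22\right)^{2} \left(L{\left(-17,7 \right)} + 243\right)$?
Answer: $120032$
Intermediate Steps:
$L{\left(R,t \right)} = \frac{R + t}{-9 + t}$
$\left(-22\right)^{2} \left(L{\left(-17,7 \right)} + 243\right) = \left(-22\right)^{2} \left(\frac{-17 + 7}{-9 + 7} + 243\right) = 484 \left(\frac{1}{-2} \left(-10\right) + 243\right) = 484 \left(\left(- \frac{1}{2}\right) \left(-10\right) + 243\right) = 484 \left(5 + 243\right) = 484 \cdot 248 = 120032$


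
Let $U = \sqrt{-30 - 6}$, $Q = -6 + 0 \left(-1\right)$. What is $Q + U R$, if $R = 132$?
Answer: $-6 + 792 i \approx -6.0 + 792.0 i$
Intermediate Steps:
$Q = -6$ ($Q = -6 + 0 = -6$)
$U = 6 i$ ($U = \sqrt{-36} = 6 i \approx 6.0 i$)
$Q + U R = -6 + 6 i 132 = -6 + 792 i$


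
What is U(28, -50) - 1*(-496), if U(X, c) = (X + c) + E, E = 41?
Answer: 515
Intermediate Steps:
U(X, c) = 41 + X + c (U(X, c) = (X + c) + 41 = 41 + X + c)
U(28, -50) - 1*(-496) = (41 + 28 - 50) - 1*(-496) = 19 + 496 = 515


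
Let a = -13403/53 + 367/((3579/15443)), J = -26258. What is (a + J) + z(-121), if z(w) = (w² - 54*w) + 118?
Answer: -689383499/189687 ≈ -3634.3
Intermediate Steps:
z(w) = 118 + w² - 54*w
a = 252412456/189687 (a = -13403*1/53 + 367/((3579*(1/15443))) = -13403/53 + 367/(3579/15443) = -13403/53 + 367*(15443/3579) = -13403/53 + 5667581/3579 = 252412456/189687 ≈ 1330.7)
(a + J) + z(-121) = (252412456/189687 - 26258) + (118 + (-121)² - 54*(-121)) = -4728388790/189687 + (118 + 14641 + 6534) = -4728388790/189687 + 21293 = -689383499/189687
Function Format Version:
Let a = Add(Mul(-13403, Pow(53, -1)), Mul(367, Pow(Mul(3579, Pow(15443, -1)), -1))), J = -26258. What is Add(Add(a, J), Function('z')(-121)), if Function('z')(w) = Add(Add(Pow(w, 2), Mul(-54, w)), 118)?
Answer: Rational(-689383499, 189687) ≈ -3634.3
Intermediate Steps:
Function('z')(w) = Add(118, Pow(w, 2), Mul(-54, w))
a = Rational(252412456, 189687) (a = Add(Mul(-13403, Rational(1, 53)), Mul(367, Pow(Mul(3579, Rational(1, 15443)), -1))) = Add(Rational(-13403, 53), Mul(367, Pow(Rational(3579, 15443), -1))) = Add(Rational(-13403, 53), Mul(367, Rational(15443, 3579))) = Add(Rational(-13403, 53), Rational(5667581, 3579)) = Rational(252412456, 189687) ≈ 1330.7)
Add(Add(a, J), Function('z')(-121)) = Add(Add(Rational(252412456, 189687), -26258), Add(118, Pow(-121, 2), Mul(-54, -121))) = Add(Rational(-4728388790, 189687), Add(118, 14641, 6534)) = Add(Rational(-4728388790, 189687), 21293) = Rational(-689383499, 189687)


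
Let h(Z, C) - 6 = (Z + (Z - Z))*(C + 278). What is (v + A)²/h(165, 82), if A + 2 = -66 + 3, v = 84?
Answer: 361/59406 ≈ 0.0060768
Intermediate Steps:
h(Z, C) = 6 + Z*(278 + C) (h(Z, C) = 6 + (Z + (Z - Z))*(C + 278) = 6 + (Z + 0)*(278 + C) = 6 + Z*(278 + C))
A = -65 (A = -2 + (-66 + 3) = -2 - 63 = -65)
(v + A)²/h(165, 82) = (84 - 65)²/(6 + 278*165 + 82*165) = 19²/(6 + 45870 + 13530) = 361/59406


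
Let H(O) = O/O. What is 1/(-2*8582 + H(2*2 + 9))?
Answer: -1/17163 ≈ -5.8265e-5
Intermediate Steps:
H(O) = 1
1/(-2*8582 + H(2*2 + 9)) = 1/(-2*8582 + 1) = 1/(-17164 + 1) = 1/(-17163) = -1/17163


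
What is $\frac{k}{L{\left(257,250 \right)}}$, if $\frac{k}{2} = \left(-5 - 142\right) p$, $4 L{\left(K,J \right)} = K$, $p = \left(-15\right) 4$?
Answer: $\frac{70560}{257} \approx 274.55$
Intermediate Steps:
$p = -60$
$L{\left(K,J \right)} = \frac{K}{4}$
$k = 17640$ ($k = 2 \left(-5 - 142\right) \left(-60\right) = 2 \left(\left(-147\right) \left(-60\right)\right) = 2 \cdot 8820 = 17640$)
$\frac{k}{L{\left(257,250 \right)}} = \frac{17640}{\frac{1}{4} \cdot 257} = \frac{17640}{\frac{257}{4}} = 17640 \cdot \frac{4}{257} = \frac{70560}{257}$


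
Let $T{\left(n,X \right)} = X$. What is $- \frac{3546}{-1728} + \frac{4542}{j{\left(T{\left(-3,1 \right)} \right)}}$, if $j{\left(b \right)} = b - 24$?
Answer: $- \frac{431501}{2208} \approx -195.43$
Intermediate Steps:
$j{\left(b \right)} = -24 + b$ ($j{\left(b \right)} = b - 24 = -24 + b$)
$- \frac{3546}{-1728} + \frac{4542}{j{\left(T{\left(-3,1 \right)} \right)}} = - \frac{3546}{-1728} + \frac{4542}{-24 + 1} = \left(-3546\right) \left(- \frac{1}{1728}\right) + \frac{4542}{-23} = \frac{197}{96} + 4542 \left(- \frac{1}{23}\right) = \frac{197}{96} - \frac{4542}{23} = - \frac{431501}{2208}$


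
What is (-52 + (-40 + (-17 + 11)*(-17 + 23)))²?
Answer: 16384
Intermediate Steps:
(-52 + (-40 + (-17 + 11)*(-17 + 23)))² = (-52 + (-40 - 6*6))² = (-52 + (-40 - 36))² = (-52 - 76)² = (-128)² = 16384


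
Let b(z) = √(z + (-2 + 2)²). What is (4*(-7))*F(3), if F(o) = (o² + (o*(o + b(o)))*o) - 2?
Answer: -952 - 252*√3 ≈ -1388.5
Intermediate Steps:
b(z) = √z (b(z) = √(z + 0²) = √(z + 0) = √z)
F(o) = -2 + o² + o²*(o + √o) (F(o) = (o² + (o*(o + √o))*o) - 2 = (o² + o²*(o + √o)) - 2 = -2 + o² + o²*(o + √o))
(4*(-7))*F(3) = (4*(-7))*(-2 + 3² + 3³ + 3^(5/2)) = -28*(-2 + 9 + 27 + 9*√3) = -28*(34 + 9*√3) = -952 - 252*√3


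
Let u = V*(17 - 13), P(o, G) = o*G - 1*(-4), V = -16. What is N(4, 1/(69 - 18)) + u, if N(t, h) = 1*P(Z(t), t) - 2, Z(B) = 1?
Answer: -58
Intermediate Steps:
P(o, G) = 4 + G*o (P(o, G) = G*o + 4 = 4 + G*o)
N(t, h) = 2 + t (N(t, h) = 1*(4 + t*1) - 2 = 1*(4 + t) - 2 = (4 + t) - 2 = 2 + t)
u = -64 (u = -16*(17 - 13) = -16*4 = -64)
N(4, 1/(69 - 18)) + u = (2 + 4) - 64 = 6 - 64 = -58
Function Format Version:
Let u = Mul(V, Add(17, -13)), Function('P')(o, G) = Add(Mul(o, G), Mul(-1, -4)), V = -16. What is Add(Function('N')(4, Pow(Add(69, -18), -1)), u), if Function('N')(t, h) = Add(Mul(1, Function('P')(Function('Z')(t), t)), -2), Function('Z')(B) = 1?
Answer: -58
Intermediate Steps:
Function('P')(o, G) = Add(4, Mul(G, o)) (Function('P')(o, G) = Add(Mul(G, o), 4) = Add(4, Mul(G, o)))
Function('N')(t, h) = Add(2, t) (Function('N')(t, h) = Add(Mul(1, Add(4, Mul(t, 1))), -2) = Add(Mul(1, Add(4, t)), -2) = Add(Add(4, t), -2) = Add(2, t))
u = -64 (u = Mul(-16, Add(17, -13)) = Mul(-16, 4) = -64)
Add(Function('N')(4, Pow(Add(69, -18), -1)), u) = Add(Add(2, 4), -64) = Add(6, -64) = -58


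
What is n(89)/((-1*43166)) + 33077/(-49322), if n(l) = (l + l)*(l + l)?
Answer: -1495260015/1064516726 ≈ -1.4046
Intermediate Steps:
n(l) = 4*l**2 (n(l) = (2*l)*(2*l) = 4*l**2)
n(89)/((-1*43166)) + 33077/(-49322) = (4*89**2)/((-1*43166)) + 33077/(-49322) = (4*7921)/(-43166) + 33077*(-1/49322) = 31684*(-1/43166) - 33077/49322 = -15842/21583 - 33077/49322 = -1495260015/1064516726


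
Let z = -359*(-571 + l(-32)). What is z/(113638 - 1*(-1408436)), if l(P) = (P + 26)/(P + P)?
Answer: 6558571/48706368 ≈ 0.13466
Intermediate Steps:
l(P) = (26 + P)/(2*P) (l(P) = (26 + P)/((2*P)) = (26 + P)*(1/(2*P)) = (26 + P)/(2*P))
z = 6558571/32 (z = -359*(-571 + (½)*(26 - 32)/(-32)) = -359*(-571 + (½)*(-1/32)*(-6)) = -359*(-571 + 3/32) = -359*(-18269/32) = 6558571/32 ≈ 2.0496e+5)
z/(113638 - 1*(-1408436)) = 6558571/(32*(113638 - 1*(-1408436))) = 6558571/(32*(113638 + 1408436)) = (6558571/32)/1522074 = (6558571/32)*(1/1522074) = 6558571/48706368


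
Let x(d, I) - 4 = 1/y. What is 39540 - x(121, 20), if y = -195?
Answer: 7709521/195 ≈ 39536.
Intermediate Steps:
x(d, I) = 779/195 (x(d, I) = 4 + 1/(-195) = 4 - 1/195 = 779/195)
39540 - x(121, 20) = 39540 - 1*779/195 = 39540 - 779/195 = 7709521/195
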